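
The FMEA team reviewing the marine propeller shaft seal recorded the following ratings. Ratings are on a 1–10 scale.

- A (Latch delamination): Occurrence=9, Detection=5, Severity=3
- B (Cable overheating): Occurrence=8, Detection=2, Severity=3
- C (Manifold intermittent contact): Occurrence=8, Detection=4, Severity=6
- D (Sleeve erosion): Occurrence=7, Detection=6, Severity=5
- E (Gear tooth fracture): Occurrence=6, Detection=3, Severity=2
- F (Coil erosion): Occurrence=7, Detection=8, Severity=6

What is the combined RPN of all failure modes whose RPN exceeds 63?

873

RPN = Severity × Occurrence × Detection:
  A: 3 × 9 × 5 = 135
  B: 3 × 8 × 2 = 48
  C: 6 × 8 × 4 = 192
  D: 5 × 7 × 6 = 210
  E: 2 × 6 × 3 = 36
  F: 6 × 7 × 8 = 336
RPN > 63: A (135), C (192), D (210), F (336).
Sum: 135 + 192 + 210 + 336 = 873.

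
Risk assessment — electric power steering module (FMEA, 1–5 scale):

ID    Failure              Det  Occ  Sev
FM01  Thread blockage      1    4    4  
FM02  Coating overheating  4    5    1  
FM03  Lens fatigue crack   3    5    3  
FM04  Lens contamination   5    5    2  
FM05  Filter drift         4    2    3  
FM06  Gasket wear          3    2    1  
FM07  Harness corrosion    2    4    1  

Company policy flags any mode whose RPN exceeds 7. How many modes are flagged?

RPN = Severity × Occurrence × Detection:
  FM01: 4 × 4 × 1 = 16
  FM02: 1 × 5 × 4 = 20
  FM03: 3 × 5 × 3 = 45
  FM04: 2 × 5 × 5 = 50
  FM05: 3 × 2 × 4 = 24
  FM06: 1 × 2 × 3 = 6
  FM07: 1 × 4 × 2 = 8
Modes with RPN > 7: FM01 (16), FM02 (20), FM03 (45), FM04 (50), FM05 (24), FM07 (8) → 6.

6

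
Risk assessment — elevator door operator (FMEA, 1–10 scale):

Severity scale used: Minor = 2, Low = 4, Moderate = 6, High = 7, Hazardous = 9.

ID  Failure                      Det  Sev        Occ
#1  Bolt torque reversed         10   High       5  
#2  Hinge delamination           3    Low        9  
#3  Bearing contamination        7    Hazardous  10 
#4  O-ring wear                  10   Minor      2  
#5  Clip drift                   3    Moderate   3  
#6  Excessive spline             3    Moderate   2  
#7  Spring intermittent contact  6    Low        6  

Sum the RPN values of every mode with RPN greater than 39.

RPN = Severity × Occurrence × Detection:
  #1: 7 × 5 × 10 = 350
  #2: 4 × 9 × 3 = 108
  #3: 9 × 10 × 7 = 630
  #4: 2 × 2 × 10 = 40
  #5: 6 × 3 × 3 = 54
  #6: 6 × 2 × 3 = 36
  #7: 4 × 6 × 6 = 144
RPN > 39: #1 (350), #2 (108), #3 (630), #4 (40), #5 (54), #7 (144).
Sum: 350 + 108 + 630 + 40 + 54 + 144 = 1326.

1326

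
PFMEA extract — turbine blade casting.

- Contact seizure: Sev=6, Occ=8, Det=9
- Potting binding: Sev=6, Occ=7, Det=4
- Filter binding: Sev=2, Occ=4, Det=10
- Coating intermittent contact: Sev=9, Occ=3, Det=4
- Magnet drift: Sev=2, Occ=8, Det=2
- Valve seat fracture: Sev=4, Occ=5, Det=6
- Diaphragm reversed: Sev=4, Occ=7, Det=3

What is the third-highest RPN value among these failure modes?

RPN = Severity × Occurrence × Detection:
  Contact seizure: 6 × 8 × 9 = 432
  Potting binding: 6 × 7 × 4 = 168
  Filter binding: 2 × 4 × 10 = 80
  Coating intermittent contact: 9 × 3 × 4 = 108
  Magnet drift: 2 × 8 × 2 = 32
  Valve seat fracture: 4 × 5 × 6 = 120
  Diaphragm reversed: 4 × 7 × 3 = 84
Sorted descending: 432, 168, 120, 108, 84, 80, 32.
The third-highest RPN is 120 (Valve seat fracture).

120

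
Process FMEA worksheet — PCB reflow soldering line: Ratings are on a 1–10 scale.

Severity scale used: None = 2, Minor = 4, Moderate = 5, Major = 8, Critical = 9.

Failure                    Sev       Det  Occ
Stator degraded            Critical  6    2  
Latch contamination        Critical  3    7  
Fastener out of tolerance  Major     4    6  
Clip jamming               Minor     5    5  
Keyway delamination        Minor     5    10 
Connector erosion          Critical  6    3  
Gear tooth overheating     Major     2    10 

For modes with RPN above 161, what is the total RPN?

RPN = Severity × Occurrence × Detection:
  Stator degraded: 9 × 2 × 6 = 108
  Latch contamination: 9 × 7 × 3 = 189
  Fastener out of tolerance: 8 × 6 × 4 = 192
  Clip jamming: 4 × 5 × 5 = 100
  Keyway delamination: 4 × 10 × 5 = 200
  Connector erosion: 9 × 3 × 6 = 162
  Gear tooth overheating: 8 × 10 × 2 = 160
RPN > 161: Latch contamination (189), Fastener out of tolerance (192), Keyway delamination (200), Connector erosion (162).
Sum: 189 + 192 + 200 + 162 = 743.

743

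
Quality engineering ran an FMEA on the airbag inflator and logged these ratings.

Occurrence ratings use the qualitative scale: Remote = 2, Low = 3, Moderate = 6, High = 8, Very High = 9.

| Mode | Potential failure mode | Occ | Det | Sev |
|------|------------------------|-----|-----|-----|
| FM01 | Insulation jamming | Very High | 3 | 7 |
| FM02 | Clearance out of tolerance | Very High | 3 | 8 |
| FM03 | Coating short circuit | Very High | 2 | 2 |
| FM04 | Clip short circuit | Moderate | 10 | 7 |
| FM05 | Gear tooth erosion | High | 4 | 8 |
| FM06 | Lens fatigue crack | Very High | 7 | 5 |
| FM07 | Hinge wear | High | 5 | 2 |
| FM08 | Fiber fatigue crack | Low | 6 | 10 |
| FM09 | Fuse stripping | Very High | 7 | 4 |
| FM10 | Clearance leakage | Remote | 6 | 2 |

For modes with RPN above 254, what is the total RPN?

991

RPN = Severity × Occurrence × Detection:
  FM01: 7 × 9 × 3 = 189
  FM02: 8 × 9 × 3 = 216
  FM03: 2 × 9 × 2 = 36
  FM04: 7 × 6 × 10 = 420
  FM05: 8 × 8 × 4 = 256
  FM06: 5 × 9 × 7 = 315
  FM07: 2 × 8 × 5 = 80
  FM08: 10 × 3 × 6 = 180
  FM09: 4 × 9 × 7 = 252
  FM10: 2 × 2 × 6 = 24
RPN > 254: FM04 (420), FM05 (256), FM06 (315).
Sum: 420 + 256 + 315 = 991.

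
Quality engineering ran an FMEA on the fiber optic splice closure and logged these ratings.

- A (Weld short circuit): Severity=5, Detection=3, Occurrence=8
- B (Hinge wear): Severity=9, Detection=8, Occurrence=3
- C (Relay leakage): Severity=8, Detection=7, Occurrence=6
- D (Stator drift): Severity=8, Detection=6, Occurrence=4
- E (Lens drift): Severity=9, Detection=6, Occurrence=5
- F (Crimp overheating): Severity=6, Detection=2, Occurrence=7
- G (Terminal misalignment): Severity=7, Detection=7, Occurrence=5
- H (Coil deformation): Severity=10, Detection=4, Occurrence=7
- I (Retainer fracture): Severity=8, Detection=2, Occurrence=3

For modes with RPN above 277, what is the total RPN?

RPN = Severity × Occurrence × Detection:
  A: 5 × 8 × 3 = 120
  B: 9 × 3 × 8 = 216
  C: 8 × 6 × 7 = 336
  D: 8 × 4 × 6 = 192
  E: 9 × 5 × 6 = 270
  F: 6 × 7 × 2 = 84
  G: 7 × 5 × 7 = 245
  H: 10 × 7 × 4 = 280
  I: 8 × 3 × 2 = 48
RPN > 277: C (336), H (280).
Sum: 336 + 280 = 616.

616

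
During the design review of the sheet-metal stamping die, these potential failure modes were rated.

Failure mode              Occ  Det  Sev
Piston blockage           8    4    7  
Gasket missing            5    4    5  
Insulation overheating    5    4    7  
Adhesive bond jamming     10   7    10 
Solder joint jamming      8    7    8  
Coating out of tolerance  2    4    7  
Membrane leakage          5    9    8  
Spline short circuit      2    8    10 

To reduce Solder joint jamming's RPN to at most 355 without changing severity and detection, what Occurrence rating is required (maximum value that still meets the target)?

6

Solder joint jamming: S=8, O=8, D=7 → current RPN = 448.
Fixed product = 56. Need 56 × O ≤ 355, so O ≤ 355/56 = 6.34.
Maximum integer Occurrence rating = 6 (gives RPN 336; O=7 would give 392 > 355).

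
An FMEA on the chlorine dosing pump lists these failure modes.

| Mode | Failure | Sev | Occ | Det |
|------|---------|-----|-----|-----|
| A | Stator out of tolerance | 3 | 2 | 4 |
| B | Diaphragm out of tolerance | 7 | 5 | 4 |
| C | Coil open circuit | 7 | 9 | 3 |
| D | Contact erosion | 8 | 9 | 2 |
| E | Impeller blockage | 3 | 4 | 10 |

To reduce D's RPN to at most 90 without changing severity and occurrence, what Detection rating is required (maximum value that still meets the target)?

1

D: S=8, O=9, D=2 → current RPN = 144.
Fixed product = 72. Need 72 × D ≤ 90, so D ≤ 90/72 = 1.25.
Maximum integer Detection rating = 1 (gives RPN 72; D=2 would give 144 > 90).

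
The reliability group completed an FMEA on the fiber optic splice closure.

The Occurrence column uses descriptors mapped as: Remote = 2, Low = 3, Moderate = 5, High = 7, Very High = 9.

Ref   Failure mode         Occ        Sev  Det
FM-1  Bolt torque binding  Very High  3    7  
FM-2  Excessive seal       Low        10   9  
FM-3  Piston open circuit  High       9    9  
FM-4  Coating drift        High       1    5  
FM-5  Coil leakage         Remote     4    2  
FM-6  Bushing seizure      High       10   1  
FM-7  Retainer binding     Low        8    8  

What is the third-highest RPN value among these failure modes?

192

RPN = Severity × Occurrence × Detection:
  FM-1: 3 × 9 × 7 = 189
  FM-2: 10 × 3 × 9 = 270
  FM-3: 9 × 7 × 9 = 567
  FM-4: 1 × 7 × 5 = 35
  FM-5: 4 × 2 × 2 = 16
  FM-6: 10 × 7 × 1 = 70
  FM-7: 8 × 3 × 8 = 192
Sorted descending: 567, 270, 192, 189, 70, 35, 16.
The third-highest RPN is 192 (FM-7).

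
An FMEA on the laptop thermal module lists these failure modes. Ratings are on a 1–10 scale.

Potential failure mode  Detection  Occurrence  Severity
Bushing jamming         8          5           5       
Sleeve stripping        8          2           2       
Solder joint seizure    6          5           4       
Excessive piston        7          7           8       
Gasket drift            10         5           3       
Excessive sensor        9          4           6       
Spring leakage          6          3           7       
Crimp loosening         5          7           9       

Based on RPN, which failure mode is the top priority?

RPN = Severity × Occurrence × Detection:
  Bushing jamming: 5 × 5 × 8 = 200
  Sleeve stripping: 2 × 2 × 8 = 32
  Solder joint seizure: 4 × 5 × 6 = 120
  Excessive piston: 8 × 7 × 7 = 392
  Gasket drift: 3 × 5 × 10 = 150
  Excessive sensor: 6 × 4 × 9 = 216
  Spring leakage: 7 × 3 × 6 = 126
  Crimp loosening: 9 × 7 × 5 = 315
Highest RPN is 392 → Excessive piston.

Excessive piston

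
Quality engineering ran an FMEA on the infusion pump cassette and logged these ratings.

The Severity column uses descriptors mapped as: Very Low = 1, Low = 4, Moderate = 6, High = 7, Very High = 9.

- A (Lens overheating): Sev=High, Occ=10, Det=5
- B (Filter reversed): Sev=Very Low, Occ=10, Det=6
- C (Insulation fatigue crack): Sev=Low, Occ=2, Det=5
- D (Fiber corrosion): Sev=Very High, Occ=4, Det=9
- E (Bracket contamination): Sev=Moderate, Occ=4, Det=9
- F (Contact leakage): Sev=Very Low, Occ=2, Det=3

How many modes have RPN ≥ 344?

1

RPN = Severity × Occurrence × Detection:
  A: 7 × 10 × 5 = 350
  B: 1 × 10 × 6 = 60
  C: 4 × 2 × 5 = 40
  D: 9 × 4 × 9 = 324
  E: 6 × 4 × 9 = 216
  F: 1 × 2 × 3 = 6
Modes with RPN ≥ 344: A (350) → 1.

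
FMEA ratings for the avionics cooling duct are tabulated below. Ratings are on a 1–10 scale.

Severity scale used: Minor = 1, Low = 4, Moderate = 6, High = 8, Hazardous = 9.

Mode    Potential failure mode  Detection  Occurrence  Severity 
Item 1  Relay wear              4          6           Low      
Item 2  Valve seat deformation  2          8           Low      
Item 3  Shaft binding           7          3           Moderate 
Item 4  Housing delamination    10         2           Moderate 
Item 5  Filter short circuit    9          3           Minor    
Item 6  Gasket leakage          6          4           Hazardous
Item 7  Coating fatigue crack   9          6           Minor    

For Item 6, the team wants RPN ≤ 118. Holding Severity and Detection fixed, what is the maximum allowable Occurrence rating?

2

Item 6: S=9, O=4, D=6 → current RPN = 216.
Fixed product = 54. Need 54 × O ≤ 118, so O ≤ 118/54 = 2.19.
Maximum integer Occurrence rating = 2 (gives RPN 108; O=3 would give 162 > 118).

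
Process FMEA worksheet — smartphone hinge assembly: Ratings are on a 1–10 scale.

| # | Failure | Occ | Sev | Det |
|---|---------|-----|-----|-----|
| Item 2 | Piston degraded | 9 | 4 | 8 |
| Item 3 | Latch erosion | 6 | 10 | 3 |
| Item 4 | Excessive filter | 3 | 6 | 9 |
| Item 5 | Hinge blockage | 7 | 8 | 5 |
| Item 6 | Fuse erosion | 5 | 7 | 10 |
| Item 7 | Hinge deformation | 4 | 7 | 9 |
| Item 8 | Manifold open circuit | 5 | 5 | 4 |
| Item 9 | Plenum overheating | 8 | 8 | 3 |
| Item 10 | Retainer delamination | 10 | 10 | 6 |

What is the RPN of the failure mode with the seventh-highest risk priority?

RPN = Severity × Occurrence × Detection:
  Item 2: 4 × 9 × 8 = 288
  Item 3: 10 × 6 × 3 = 180
  Item 4: 6 × 3 × 9 = 162
  Item 5: 8 × 7 × 5 = 280
  Item 6: 7 × 5 × 10 = 350
  Item 7: 7 × 4 × 9 = 252
  Item 8: 5 × 5 × 4 = 100
  Item 9: 8 × 8 × 3 = 192
  Item 10: 10 × 10 × 6 = 600
Sorted descending: 600, 350, 288, 280, 252, 192, 180, 162, 100.
The seventh-highest RPN is 180 (Item 3).

180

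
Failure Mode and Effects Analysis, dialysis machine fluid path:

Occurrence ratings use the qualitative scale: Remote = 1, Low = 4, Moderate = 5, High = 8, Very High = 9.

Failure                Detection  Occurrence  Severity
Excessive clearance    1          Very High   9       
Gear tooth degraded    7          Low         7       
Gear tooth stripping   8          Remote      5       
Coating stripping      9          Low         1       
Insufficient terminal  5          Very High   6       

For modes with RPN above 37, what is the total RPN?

RPN = Severity × Occurrence × Detection:
  Excessive clearance: 9 × 9 × 1 = 81
  Gear tooth degraded: 7 × 4 × 7 = 196
  Gear tooth stripping: 5 × 1 × 8 = 40
  Coating stripping: 1 × 4 × 9 = 36
  Insufficient terminal: 6 × 9 × 5 = 270
RPN > 37: Excessive clearance (81), Gear tooth degraded (196), Gear tooth stripping (40), Insufficient terminal (270).
Sum: 81 + 196 + 40 + 270 = 587.

587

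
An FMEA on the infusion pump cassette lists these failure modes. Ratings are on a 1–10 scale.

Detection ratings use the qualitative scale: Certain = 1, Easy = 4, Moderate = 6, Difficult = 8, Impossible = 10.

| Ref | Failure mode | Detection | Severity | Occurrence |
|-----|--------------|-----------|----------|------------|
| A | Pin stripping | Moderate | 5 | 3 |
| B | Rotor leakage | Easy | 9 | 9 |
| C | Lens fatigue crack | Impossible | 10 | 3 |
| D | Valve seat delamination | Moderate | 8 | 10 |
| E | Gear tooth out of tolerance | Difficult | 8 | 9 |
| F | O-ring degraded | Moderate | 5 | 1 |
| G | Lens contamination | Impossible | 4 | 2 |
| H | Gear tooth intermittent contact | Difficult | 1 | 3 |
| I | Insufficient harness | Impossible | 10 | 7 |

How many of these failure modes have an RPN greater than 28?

RPN = Severity × Occurrence × Detection:
  A: 5 × 3 × 6 = 90
  B: 9 × 9 × 4 = 324
  C: 10 × 3 × 10 = 300
  D: 8 × 10 × 6 = 480
  E: 8 × 9 × 8 = 576
  F: 5 × 1 × 6 = 30
  G: 4 × 2 × 10 = 80
  H: 1 × 3 × 8 = 24
  I: 10 × 7 × 10 = 700
Modes with RPN > 28: A (90), B (324), C (300), D (480), E (576), F (30), G (80), I (700) → 8.

8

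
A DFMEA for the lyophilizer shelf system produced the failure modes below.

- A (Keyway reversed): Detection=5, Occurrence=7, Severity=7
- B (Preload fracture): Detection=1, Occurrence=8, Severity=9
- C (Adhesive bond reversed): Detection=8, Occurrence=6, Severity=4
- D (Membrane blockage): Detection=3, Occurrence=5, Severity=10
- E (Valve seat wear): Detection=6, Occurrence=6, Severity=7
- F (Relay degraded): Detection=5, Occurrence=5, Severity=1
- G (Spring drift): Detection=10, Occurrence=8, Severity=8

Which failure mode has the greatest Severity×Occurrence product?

Criticality = Severity × Occurrence:
  A: 7 × 7 = 49
  B: 9 × 8 = 72
  C: 4 × 6 = 24
  D: 10 × 5 = 50
  E: 7 × 6 = 42
  F: 1 × 5 = 5
  G: 8 × 8 = 64
Highest criticality is 72 → B.

B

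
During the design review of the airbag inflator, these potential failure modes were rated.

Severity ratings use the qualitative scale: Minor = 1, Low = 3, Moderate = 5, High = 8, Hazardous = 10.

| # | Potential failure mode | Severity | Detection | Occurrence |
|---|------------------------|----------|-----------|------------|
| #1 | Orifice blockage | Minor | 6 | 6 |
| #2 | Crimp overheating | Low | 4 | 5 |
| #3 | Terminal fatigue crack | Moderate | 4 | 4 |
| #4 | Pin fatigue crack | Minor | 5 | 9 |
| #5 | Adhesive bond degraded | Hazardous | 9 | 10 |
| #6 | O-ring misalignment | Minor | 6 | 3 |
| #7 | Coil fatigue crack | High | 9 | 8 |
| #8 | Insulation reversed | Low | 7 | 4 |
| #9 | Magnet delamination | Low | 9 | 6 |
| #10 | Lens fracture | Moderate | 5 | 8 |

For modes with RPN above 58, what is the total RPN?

RPN = Severity × Occurrence × Detection:
  #1: 1 × 6 × 6 = 36
  #2: 3 × 5 × 4 = 60
  #3: 5 × 4 × 4 = 80
  #4: 1 × 9 × 5 = 45
  #5: 10 × 10 × 9 = 900
  #6: 1 × 3 × 6 = 18
  #7: 8 × 8 × 9 = 576
  #8: 3 × 4 × 7 = 84
  #9: 3 × 6 × 9 = 162
  #10: 5 × 8 × 5 = 200
RPN > 58: #2 (60), #3 (80), #5 (900), #7 (576), #8 (84), #9 (162), #10 (200).
Sum: 60 + 80 + 900 + 576 + 84 + 162 + 200 = 2062.

2062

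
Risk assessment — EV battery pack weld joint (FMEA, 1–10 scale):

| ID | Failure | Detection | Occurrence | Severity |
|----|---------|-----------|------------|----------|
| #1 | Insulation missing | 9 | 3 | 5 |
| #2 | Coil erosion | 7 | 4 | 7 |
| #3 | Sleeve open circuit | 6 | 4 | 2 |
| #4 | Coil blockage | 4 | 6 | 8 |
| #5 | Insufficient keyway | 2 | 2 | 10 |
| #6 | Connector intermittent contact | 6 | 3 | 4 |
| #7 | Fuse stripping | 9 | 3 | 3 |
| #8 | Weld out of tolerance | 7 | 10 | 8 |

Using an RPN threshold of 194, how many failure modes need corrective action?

RPN = Severity × Occurrence × Detection:
  #1: 5 × 3 × 9 = 135
  #2: 7 × 4 × 7 = 196
  #3: 2 × 4 × 6 = 48
  #4: 8 × 6 × 4 = 192
  #5: 10 × 2 × 2 = 40
  #6: 4 × 3 × 6 = 72
  #7: 3 × 3 × 9 = 81
  #8: 8 × 10 × 7 = 560
Modes with RPN ≥ 194: #2 (196), #8 (560) → 2.

2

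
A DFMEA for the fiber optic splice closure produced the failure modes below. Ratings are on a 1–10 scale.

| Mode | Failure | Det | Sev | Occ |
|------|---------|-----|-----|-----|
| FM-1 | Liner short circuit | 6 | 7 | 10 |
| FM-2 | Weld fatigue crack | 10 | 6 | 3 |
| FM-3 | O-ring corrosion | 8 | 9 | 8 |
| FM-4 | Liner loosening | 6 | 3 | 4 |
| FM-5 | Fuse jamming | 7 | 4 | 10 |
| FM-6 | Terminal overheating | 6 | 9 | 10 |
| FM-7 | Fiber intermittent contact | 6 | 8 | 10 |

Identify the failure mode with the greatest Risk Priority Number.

FM-3

RPN = Severity × Occurrence × Detection:
  FM-1: 7 × 10 × 6 = 420
  FM-2: 6 × 3 × 10 = 180
  FM-3: 9 × 8 × 8 = 576
  FM-4: 3 × 4 × 6 = 72
  FM-5: 4 × 10 × 7 = 280
  FM-6: 9 × 10 × 6 = 540
  FM-7: 8 × 10 × 6 = 480
Highest RPN is 576 → FM-3.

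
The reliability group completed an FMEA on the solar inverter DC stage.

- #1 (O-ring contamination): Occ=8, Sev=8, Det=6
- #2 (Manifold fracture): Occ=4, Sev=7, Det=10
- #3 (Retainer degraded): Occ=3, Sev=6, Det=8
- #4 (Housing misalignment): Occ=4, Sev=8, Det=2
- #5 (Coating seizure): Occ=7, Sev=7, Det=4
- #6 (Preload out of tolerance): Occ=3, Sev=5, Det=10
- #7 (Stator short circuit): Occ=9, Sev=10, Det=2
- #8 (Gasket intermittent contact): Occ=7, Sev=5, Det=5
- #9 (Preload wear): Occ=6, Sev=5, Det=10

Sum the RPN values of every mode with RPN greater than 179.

RPN = Severity × Occurrence × Detection:
  #1: 8 × 8 × 6 = 384
  #2: 7 × 4 × 10 = 280
  #3: 6 × 3 × 8 = 144
  #4: 8 × 4 × 2 = 64
  #5: 7 × 7 × 4 = 196
  #6: 5 × 3 × 10 = 150
  #7: 10 × 9 × 2 = 180
  #8: 5 × 7 × 5 = 175
  #9: 5 × 6 × 10 = 300
RPN > 179: #1 (384), #2 (280), #5 (196), #7 (180), #9 (300).
Sum: 384 + 280 + 196 + 180 + 300 = 1340.

1340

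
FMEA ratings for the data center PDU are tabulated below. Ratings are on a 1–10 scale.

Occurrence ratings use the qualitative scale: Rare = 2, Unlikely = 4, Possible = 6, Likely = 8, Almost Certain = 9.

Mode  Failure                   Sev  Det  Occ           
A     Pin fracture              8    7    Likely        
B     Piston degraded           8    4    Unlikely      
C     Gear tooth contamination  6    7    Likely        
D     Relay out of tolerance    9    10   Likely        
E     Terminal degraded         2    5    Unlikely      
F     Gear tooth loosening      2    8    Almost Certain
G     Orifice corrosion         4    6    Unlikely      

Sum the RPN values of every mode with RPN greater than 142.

RPN = Severity × Occurrence × Detection:
  A: 8 × 8 × 7 = 448
  B: 8 × 4 × 4 = 128
  C: 6 × 8 × 7 = 336
  D: 9 × 8 × 10 = 720
  E: 2 × 4 × 5 = 40
  F: 2 × 9 × 8 = 144
  G: 4 × 4 × 6 = 96
RPN > 142: A (448), C (336), D (720), F (144).
Sum: 448 + 336 + 720 + 144 = 1648.

1648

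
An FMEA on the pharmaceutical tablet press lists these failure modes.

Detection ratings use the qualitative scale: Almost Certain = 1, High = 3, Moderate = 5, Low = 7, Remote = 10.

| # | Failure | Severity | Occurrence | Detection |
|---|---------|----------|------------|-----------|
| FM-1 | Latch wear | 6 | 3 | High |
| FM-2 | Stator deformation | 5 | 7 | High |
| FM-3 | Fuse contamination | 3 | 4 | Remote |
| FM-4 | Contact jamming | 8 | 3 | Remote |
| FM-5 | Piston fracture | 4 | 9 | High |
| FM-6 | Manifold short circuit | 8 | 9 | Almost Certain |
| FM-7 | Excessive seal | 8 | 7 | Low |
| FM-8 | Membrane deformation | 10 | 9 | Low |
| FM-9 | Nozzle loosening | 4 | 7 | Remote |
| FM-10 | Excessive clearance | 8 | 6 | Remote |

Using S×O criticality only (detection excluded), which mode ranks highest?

Criticality = Severity × Occurrence:
  FM-1: 6 × 3 = 18
  FM-2: 5 × 7 = 35
  FM-3: 3 × 4 = 12
  FM-4: 8 × 3 = 24
  FM-5: 4 × 9 = 36
  FM-6: 8 × 9 = 72
  FM-7: 8 × 7 = 56
  FM-8: 10 × 9 = 90
  FM-9: 4 × 7 = 28
  FM-10: 8 × 6 = 48
Highest criticality is 90 → FM-8.

FM-8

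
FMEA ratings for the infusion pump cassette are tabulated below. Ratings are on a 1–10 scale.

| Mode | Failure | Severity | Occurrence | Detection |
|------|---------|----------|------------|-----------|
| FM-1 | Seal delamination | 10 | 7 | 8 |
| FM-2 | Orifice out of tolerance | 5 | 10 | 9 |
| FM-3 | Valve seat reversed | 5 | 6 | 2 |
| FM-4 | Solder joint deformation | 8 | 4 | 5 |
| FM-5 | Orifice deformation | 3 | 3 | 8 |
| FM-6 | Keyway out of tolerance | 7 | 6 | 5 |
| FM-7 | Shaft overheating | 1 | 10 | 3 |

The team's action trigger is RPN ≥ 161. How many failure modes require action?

3

RPN = Severity × Occurrence × Detection:
  FM-1: 10 × 7 × 8 = 560
  FM-2: 5 × 10 × 9 = 450
  FM-3: 5 × 6 × 2 = 60
  FM-4: 8 × 4 × 5 = 160
  FM-5: 3 × 3 × 8 = 72
  FM-6: 7 × 6 × 5 = 210
  FM-7: 1 × 10 × 3 = 30
Modes with RPN ≥ 161: FM-1 (560), FM-2 (450), FM-6 (210) → 3.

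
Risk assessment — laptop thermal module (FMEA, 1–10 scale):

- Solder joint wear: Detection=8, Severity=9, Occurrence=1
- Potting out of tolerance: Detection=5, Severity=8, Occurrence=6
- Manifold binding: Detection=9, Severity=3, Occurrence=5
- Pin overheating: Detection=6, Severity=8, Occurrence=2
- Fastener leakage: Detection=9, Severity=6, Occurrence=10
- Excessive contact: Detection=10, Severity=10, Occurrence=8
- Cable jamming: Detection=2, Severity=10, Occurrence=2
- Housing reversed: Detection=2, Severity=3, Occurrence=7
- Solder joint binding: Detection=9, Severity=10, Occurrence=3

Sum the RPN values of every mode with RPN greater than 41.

2195

RPN = Severity × Occurrence × Detection:
  Solder joint wear: 9 × 1 × 8 = 72
  Potting out of tolerance: 8 × 6 × 5 = 240
  Manifold binding: 3 × 5 × 9 = 135
  Pin overheating: 8 × 2 × 6 = 96
  Fastener leakage: 6 × 10 × 9 = 540
  Excessive contact: 10 × 8 × 10 = 800
  Cable jamming: 10 × 2 × 2 = 40
  Housing reversed: 3 × 7 × 2 = 42
  Solder joint binding: 10 × 3 × 9 = 270
RPN > 41: Solder joint wear (72), Potting out of tolerance (240), Manifold binding (135), Pin overheating (96), Fastener leakage (540), Excessive contact (800), Housing reversed (42), Solder joint binding (270).
Sum: 72 + 240 + 135 + 96 + 540 + 800 + 42 + 270 = 2195.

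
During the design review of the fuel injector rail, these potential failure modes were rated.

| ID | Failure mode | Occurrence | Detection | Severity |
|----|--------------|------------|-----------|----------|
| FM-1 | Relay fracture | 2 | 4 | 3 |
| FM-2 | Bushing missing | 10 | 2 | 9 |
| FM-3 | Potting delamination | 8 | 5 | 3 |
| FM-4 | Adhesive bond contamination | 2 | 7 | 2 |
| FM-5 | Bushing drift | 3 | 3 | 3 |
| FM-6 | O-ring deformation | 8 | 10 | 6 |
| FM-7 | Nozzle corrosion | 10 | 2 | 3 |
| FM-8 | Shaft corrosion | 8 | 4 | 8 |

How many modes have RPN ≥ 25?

7

RPN = Severity × Occurrence × Detection:
  FM-1: 3 × 2 × 4 = 24
  FM-2: 9 × 10 × 2 = 180
  FM-3: 3 × 8 × 5 = 120
  FM-4: 2 × 2 × 7 = 28
  FM-5: 3 × 3 × 3 = 27
  FM-6: 6 × 8 × 10 = 480
  FM-7: 3 × 10 × 2 = 60
  FM-8: 8 × 8 × 4 = 256
Modes with RPN ≥ 25: FM-2 (180), FM-3 (120), FM-4 (28), FM-5 (27), FM-6 (480), FM-7 (60), FM-8 (256) → 7.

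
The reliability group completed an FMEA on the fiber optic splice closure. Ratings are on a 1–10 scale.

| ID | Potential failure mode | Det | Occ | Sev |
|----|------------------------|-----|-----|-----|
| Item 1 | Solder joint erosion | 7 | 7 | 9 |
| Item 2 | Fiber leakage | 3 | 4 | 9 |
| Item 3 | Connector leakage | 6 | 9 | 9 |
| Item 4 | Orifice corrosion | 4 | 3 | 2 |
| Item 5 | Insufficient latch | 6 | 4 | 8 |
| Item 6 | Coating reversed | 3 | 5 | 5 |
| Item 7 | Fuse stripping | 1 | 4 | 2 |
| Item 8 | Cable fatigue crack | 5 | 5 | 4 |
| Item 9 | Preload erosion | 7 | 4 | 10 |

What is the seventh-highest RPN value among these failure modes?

RPN = Severity × Occurrence × Detection:
  Item 1: 9 × 7 × 7 = 441
  Item 2: 9 × 4 × 3 = 108
  Item 3: 9 × 9 × 6 = 486
  Item 4: 2 × 3 × 4 = 24
  Item 5: 8 × 4 × 6 = 192
  Item 6: 5 × 5 × 3 = 75
  Item 7: 2 × 4 × 1 = 8
  Item 8: 4 × 5 × 5 = 100
  Item 9: 10 × 4 × 7 = 280
Sorted descending: 486, 441, 280, 192, 108, 100, 75, 24, 8.
The seventh-highest RPN is 75 (Item 6).

75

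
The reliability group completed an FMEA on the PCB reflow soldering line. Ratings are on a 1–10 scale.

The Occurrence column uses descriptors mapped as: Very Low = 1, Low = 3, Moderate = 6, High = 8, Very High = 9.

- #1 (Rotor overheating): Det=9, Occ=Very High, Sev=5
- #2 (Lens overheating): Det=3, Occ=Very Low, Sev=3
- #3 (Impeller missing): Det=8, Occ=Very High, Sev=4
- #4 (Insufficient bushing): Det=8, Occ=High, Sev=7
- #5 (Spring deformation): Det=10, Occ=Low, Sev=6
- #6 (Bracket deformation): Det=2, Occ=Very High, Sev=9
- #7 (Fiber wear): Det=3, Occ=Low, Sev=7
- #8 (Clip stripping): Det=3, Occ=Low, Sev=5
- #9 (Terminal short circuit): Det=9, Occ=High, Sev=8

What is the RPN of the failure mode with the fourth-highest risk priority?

288

RPN = Severity × Occurrence × Detection:
  #1: 5 × 9 × 9 = 405
  #2: 3 × 1 × 3 = 9
  #3: 4 × 9 × 8 = 288
  #4: 7 × 8 × 8 = 448
  #5: 6 × 3 × 10 = 180
  #6: 9 × 9 × 2 = 162
  #7: 7 × 3 × 3 = 63
  #8: 5 × 3 × 3 = 45
  #9: 8 × 8 × 9 = 576
Sorted descending: 576, 448, 405, 288, 180, 162, 63, 45, 9.
The fourth-highest RPN is 288 (#3).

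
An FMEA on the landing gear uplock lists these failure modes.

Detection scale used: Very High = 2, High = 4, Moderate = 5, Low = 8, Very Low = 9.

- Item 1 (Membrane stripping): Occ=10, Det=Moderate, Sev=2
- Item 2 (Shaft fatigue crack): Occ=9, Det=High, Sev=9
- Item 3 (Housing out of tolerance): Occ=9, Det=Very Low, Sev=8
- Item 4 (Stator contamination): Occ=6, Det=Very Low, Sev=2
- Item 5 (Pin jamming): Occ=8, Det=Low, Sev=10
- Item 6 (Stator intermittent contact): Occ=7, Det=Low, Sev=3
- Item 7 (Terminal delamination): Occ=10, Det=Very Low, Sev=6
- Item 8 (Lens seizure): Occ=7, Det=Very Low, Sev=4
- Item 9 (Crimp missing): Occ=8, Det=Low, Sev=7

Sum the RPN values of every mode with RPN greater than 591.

1288

RPN = Severity × Occurrence × Detection:
  Item 1: 2 × 10 × 5 = 100
  Item 2: 9 × 9 × 4 = 324
  Item 3: 8 × 9 × 9 = 648
  Item 4: 2 × 6 × 9 = 108
  Item 5: 10 × 8 × 8 = 640
  Item 6: 3 × 7 × 8 = 168
  Item 7: 6 × 10 × 9 = 540
  Item 8: 4 × 7 × 9 = 252
  Item 9: 7 × 8 × 8 = 448
RPN > 591: Item 3 (648), Item 5 (640).
Sum: 648 + 640 = 1288.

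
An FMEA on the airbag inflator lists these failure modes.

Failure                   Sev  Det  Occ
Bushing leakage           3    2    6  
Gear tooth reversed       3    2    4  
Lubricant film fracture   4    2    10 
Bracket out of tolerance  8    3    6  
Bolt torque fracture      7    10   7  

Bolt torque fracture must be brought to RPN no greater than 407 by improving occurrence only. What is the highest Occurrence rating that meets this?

Bolt torque fracture: S=7, O=7, D=10 → current RPN = 490.
Fixed product = 70. Need 70 × O ≤ 407, so O ≤ 407/70 = 5.81.
Maximum integer Occurrence rating = 5 (gives RPN 350; O=6 would give 420 > 407).

5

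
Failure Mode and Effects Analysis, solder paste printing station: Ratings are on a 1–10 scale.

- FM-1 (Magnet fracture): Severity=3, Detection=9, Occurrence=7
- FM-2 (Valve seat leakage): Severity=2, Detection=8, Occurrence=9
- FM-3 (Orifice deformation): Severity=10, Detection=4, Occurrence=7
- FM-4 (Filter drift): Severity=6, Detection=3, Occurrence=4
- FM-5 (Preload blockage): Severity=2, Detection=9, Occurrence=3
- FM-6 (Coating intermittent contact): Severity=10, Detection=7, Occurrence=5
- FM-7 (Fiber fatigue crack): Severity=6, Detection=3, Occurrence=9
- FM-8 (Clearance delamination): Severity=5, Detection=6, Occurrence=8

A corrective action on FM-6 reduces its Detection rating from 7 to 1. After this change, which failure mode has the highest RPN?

FM-3

RPN = Severity × Occurrence × Detection:
  FM-1: 3 × 7 × 9 = 189
  FM-2: 2 × 9 × 8 = 144
  FM-3: 10 × 7 × 4 = 280
  FM-4: 6 × 4 × 3 = 72
  FM-5: 2 × 3 × 9 = 54
  FM-6: 10 × 5 × 7 = 350
  FM-7: 6 × 9 × 3 = 162
  FM-8: 5 × 8 × 6 = 240
After action: FM-6 → 10 × 5 × 1 = 50.
Revised RPNs: FM-3=280, FM-8=240, FM-1=189, FM-7=162, FM-2=144, FM-4=72, FM-5=54, FM-6=50.
Highest is now FM-3 (280).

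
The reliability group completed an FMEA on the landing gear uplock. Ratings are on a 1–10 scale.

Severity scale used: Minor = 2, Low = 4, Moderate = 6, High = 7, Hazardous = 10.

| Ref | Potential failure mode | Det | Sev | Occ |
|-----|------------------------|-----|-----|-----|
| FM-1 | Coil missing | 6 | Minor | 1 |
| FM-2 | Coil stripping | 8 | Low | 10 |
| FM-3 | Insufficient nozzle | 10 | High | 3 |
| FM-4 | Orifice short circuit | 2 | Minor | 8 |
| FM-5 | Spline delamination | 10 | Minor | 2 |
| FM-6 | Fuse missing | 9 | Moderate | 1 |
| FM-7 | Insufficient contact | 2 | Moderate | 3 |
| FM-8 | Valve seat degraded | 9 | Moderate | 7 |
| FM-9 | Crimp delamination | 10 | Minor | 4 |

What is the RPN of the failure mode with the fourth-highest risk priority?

80

RPN = Severity × Occurrence × Detection:
  FM-1: 2 × 1 × 6 = 12
  FM-2: 4 × 10 × 8 = 320
  FM-3: 7 × 3 × 10 = 210
  FM-4: 2 × 8 × 2 = 32
  FM-5: 2 × 2 × 10 = 40
  FM-6: 6 × 1 × 9 = 54
  FM-7: 6 × 3 × 2 = 36
  FM-8: 6 × 7 × 9 = 378
  FM-9: 2 × 4 × 10 = 80
Sorted descending: 378, 320, 210, 80, 54, 40, 36, 32, 12.
The fourth-highest RPN is 80 (FM-9).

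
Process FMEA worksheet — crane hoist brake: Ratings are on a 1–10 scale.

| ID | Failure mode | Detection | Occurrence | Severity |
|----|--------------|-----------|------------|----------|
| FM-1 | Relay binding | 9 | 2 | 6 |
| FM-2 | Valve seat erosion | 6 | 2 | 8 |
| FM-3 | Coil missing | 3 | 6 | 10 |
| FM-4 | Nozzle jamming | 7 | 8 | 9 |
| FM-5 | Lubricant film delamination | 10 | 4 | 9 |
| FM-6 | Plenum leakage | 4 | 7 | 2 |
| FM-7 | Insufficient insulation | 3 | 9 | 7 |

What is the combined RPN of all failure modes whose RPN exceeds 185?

1053

RPN = Severity × Occurrence × Detection:
  FM-1: 6 × 2 × 9 = 108
  FM-2: 8 × 2 × 6 = 96
  FM-3: 10 × 6 × 3 = 180
  FM-4: 9 × 8 × 7 = 504
  FM-5: 9 × 4 × 10 = 360
  FM-6: 2 × 7 × 4 = 56
  FM-7: 7 × 9 × 3 = 189
RPN > 185: FM-4 (504), FM-5 (360), FM-7 (189).
Sum: 504 + 360 + 189 = 1053.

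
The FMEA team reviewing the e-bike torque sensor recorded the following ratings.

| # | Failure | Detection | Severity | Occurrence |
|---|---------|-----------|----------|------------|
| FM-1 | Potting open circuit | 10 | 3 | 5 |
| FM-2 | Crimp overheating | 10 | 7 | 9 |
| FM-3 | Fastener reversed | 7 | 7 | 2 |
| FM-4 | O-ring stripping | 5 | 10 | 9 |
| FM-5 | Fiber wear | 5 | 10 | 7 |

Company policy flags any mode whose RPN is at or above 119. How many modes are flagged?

4

RPN = Severity × Occurrence × Detection:
  FM-1: 3 × 5 × 10 = 150
  FM-2: 7 × 9 × 10 = 630
  FM-3: 7 × 2 × 7 = 98
  FM-4: 10 × 9 × 5 = 450
  FM-5: 10 × 7 × 5 = 350
Modes with RPN ≥ 119: FM-1 (150), FM-2 (630), FM-4 (450), FM-5 (350) → 4.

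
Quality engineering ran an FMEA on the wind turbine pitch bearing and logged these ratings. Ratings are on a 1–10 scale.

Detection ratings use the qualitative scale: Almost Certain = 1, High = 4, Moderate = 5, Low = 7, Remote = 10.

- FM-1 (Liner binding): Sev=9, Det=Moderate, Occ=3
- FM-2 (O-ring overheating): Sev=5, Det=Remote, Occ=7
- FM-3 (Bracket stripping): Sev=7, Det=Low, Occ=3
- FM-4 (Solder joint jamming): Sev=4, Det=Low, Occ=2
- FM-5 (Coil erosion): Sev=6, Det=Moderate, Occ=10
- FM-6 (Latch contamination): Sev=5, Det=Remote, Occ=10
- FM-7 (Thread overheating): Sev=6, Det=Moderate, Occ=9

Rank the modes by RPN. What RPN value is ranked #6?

135

RPN = Severity × Occurrence × Detection:
  FM-1: 9 × 3 × 5 = 135
  FM-2: 5 × 7 × 10 = 350
  FM-3: 7 × 3 × 7 = 147
  FM-4: 4 × 2 × 7 = 56
  FM-5: 6 × 10 × 5 = 300
  FM-6: 5 × 10 × 10 = 500
  FM-7: 6 × 9 × 5 = 270
Sorted descending: 500, 350, 300, 270, 147, 135, 56.
The sixth-highest RPN is 135 (FM-1).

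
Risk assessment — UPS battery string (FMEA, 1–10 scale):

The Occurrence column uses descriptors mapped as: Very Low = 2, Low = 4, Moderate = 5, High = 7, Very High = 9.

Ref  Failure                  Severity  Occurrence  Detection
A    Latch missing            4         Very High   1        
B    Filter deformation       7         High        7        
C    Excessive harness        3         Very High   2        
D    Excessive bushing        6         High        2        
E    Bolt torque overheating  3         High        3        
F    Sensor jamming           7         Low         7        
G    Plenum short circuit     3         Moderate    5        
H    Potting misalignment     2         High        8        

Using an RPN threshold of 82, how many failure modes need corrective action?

RPN = Severity × Occurrence × Detection:
  A: 4 × 9 × 1 = 36
  B: 7 × 7 × 7 = 343
  C: 3 × 9 × 2 = 54
  D: 6 × 7 × 2 = 84
  E: 3 × 7 × 3 = 63
  F: 7 × 4 × 7 = 196
  G: 3 × 5 × 5 = 75
  H: 2 × 7 × 8 = 112
Modes with RPN ≥ 82: B (343), D (84), F (196), H (112) → 4.

4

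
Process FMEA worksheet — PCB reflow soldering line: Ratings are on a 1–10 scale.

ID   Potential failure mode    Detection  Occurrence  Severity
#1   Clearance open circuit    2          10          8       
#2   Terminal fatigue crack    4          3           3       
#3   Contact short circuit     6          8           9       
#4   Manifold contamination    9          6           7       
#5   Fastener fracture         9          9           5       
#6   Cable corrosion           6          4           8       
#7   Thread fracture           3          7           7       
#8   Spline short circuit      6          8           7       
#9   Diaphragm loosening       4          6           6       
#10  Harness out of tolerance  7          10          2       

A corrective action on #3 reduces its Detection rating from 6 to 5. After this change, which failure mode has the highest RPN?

#5

RPN = Severity × Occurrence × Detection:
  #1: 8 × 10 × 2 = 160
  #2: 3 × 3 × 4 = 36
  #3: 9 × 8 × 6 = 432
  #4: 7 × 6 × 9 = 378
  #5: 5 × 9 × 9 = 405
  #6: 8 × 4 × 6 = 192
  #7: 7 × 7 × 3 = 147
  #8: 7 × 8 × 6 = 336
  #9: 6 × 6 × 4 = 144
  #10: 2 × 10 × 7 = 140
After action: #3 → 9 × 8 × 5 = 360.
Revised RPNs: #5=405, #4=378, #3=360, #8=336, #6=192, #1=160, #7=147, #9=144, #10=140, #2=36.
Highest is now #5 (405).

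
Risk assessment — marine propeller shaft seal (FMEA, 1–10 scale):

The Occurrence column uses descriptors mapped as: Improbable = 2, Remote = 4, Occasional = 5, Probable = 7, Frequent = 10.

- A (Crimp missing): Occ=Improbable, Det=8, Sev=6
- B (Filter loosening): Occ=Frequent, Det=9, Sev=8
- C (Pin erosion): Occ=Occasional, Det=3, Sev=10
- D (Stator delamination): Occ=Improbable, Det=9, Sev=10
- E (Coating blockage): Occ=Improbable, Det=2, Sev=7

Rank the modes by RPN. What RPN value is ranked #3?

RPN = Severity × Occurrence × Detection:
  A: 6 × 2 × 8 = 96
  B: 8 × 10 × 9 = 720
  C: 10 × 5 × 3 = 150
  D: 10 × 2 × 9 = 180
  E: 7 × 2 × 2 = 28
Sorted descending: 720, 180, 150, 96, 28.
The third-highest RPN is 150 (C).

150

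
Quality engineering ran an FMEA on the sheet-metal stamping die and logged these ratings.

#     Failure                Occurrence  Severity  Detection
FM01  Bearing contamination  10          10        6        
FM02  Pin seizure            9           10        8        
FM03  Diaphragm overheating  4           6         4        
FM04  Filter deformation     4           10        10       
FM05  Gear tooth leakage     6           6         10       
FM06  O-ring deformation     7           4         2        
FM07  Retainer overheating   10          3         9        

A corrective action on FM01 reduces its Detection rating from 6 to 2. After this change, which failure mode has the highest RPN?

FM02

RPN = Severity × Occurrence × Detection:
  FM01: 10 × 10 × 6 = 600
  FM02: 10 × 9 × 8 = 720
  FM03: 6 × 4 × 4 = 96
  FM04: 10 × 4 × 10 = 400
  FM05: 6 × 6 × 10 = 360
  FM06: 4 × 7 × 2 = 56
  FM07: 3 × 10 × 9 = 270
After action: FM01 → 10 × 10 × 2 = 200.
Revised RPNs: FM02=720, FM04=400, FM05=360, FM07=270, FM01=200, FM03=96, FM06=56.
Highest is now FM02 (720).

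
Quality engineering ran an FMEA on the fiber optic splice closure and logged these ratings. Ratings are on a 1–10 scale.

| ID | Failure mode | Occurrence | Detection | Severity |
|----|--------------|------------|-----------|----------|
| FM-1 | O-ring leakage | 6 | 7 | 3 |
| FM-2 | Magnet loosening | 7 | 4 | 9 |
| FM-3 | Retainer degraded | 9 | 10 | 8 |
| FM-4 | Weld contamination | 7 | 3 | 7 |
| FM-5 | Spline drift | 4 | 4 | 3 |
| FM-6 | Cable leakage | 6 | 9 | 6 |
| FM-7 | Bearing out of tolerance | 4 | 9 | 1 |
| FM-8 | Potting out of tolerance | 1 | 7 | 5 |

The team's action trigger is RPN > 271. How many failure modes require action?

RPN = Severity × Occurrence × Detection:
  FM-1: 3 × 6 × 7 = 126
  FM-2: 9 × 7 × 4 = 252
  FM-3: 8 × 9 × 10 = 720
  FM-4: 7 × 7 × 3 = 147
  FM-5: 3 × 4 × 4 = 48
  FM-6: 6 × 6 × 9 = 324
  FM-7: 1 × 4 × 9 = 36
  FM-8: 5 × 1 × 7 = 35
Modes with RPN > 271: FM-3 (720), FM-6 (324) → 2.

2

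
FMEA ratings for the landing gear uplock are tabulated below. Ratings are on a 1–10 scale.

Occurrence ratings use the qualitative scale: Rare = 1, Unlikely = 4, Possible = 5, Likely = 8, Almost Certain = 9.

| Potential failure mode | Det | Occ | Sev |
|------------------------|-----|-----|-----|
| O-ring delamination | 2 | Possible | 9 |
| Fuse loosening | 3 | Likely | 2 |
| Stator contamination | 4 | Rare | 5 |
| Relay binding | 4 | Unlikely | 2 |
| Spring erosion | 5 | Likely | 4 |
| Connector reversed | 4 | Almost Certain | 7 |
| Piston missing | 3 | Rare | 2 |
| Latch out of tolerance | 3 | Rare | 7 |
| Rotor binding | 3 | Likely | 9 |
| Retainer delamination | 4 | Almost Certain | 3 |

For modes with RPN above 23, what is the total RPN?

906

RPN = Severity × Occurrence × Detection:
  O-ring delamination: 9 × 5 × 2 = 90
  Fuse loosening: 2 × 8 × 3 = 48
  Stator contamination: 5 × 1 × 4 = 20
  Relay binding: 2 × 4 × 4 = 32
  Spring erosion: 4 × 8 × 5 = 160
  Connector reversed: 7 × 9 × 4 = 252
  Piston missing: 2 × 1 × 3 = 6
  Latch out of tolerance: 7 × 1 × 3 = 21
  Rotor binding: 9 × 8 × 3 = 216
  Retainer delamination: 3 × 9 × 4 = 108
RPN > 23: O-ring delamination (90), Fuse loosening (48), Relay binding (32), Spring erosion (160), Connector reversed (252), Rotor binding (216), Retainer delamination (108).
Sum: 90 + 48 + 32 + 160 + 252 + 216 + 108 = 906.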